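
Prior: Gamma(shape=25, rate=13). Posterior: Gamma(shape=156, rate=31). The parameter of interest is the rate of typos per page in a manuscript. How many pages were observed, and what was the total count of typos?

n = 18 pages with total 131 typos

A Gamma(α, β) prior (rate parametrization) on a Poisson rate with n observations summing to S gives posterior Gamma(α+S, β+n).
Matching: Σxᵢ = 156 − 25 = 131 and n = 31 − 13 = 18.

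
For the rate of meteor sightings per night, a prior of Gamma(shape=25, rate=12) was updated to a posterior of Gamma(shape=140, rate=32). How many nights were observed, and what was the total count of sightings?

n = 20 nights with total 115 sightings

Gamma–Poisson conjugacy: posterior shape = α + Σxᵢ, posterior rate = β + n.
Matching: Σxᵢ = 140 − 25 = 115 and n = 32 − 12 = 20.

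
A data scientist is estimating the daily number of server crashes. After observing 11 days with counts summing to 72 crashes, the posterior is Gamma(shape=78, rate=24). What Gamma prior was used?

Gamma–Poisson conjugacy: posterior shape = α + Σxᵢ, posterior rate = β + n.
So α = 78 − 72 = 6 and β = 24 − 11 = 13.

Gamma(shape=6, rate=13)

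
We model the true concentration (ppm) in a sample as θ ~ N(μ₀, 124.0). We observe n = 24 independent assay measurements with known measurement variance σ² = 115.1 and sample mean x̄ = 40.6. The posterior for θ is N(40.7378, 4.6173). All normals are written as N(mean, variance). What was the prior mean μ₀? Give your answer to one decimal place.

μ₀ = 44.3

The posterior mean is a precision-weighted average: μ_n = (τ₀μ₀ + τ_data·x̄)/(τ₀+τ_data), with τ₀=1/σ₀² and τ_data=n/σ².
Here τ₀ = 1/124.0 = 0.008065 and τ_data = 24/115.1 = 0.208514, so τ_n = 0.216579.
Rearranging for μ₀: μ₀ = (μ_n·τ_n − τ_data·x̄)/τ₀ = (40.7378·0.216579 − 0.208514·40.6) / 0.008065 = 0.357284/0.008065 ≈ 44.3.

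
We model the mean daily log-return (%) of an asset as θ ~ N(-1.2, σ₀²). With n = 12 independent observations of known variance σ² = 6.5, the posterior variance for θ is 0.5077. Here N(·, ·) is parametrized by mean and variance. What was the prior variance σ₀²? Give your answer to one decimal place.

σ₀² = 8.1

For the Normal–Normal model with known σ², precisions add: τ_n = τ₀ + n/σ².
So 1/σ₀² = 1/0.5077 − 12/6.5 = 1.969667 − 1.846154 = 0.123513.
Hence σ₀² = 1/0.123513 ≈ 8.1.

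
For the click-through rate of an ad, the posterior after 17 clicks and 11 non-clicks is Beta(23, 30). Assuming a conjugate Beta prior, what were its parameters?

A Beta(α, β) prior with s successes and f failures in binomial data gives a Beta(α+s, β+f) posterior.
Subtract the data counts: 23−17=6, 30−11=19.

Beta(6, 19)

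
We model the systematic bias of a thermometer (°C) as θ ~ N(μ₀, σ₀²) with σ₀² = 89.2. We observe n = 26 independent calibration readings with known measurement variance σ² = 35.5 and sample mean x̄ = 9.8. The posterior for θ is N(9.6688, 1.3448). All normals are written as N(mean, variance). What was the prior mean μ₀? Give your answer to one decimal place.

μ₀ = 1.1

The posterior mean is a precision-weighted average: μ_n = (τ₀μ₀ + τ_data·x̄)/(τ₀+τ_data), with τ₀=1/σ₀² and τ_data=n/σ².
Here τ₀ = 1/89.2 = 0.011211 and τ_data = 26/35.5 = 0.732394, so τ_n = 0.743605.
Rearranging for μ₀: μ₀ = (μ_n·τ_n − τ_data·x̄)/τ₀ = (9.6688·0.743605 − 0.732394·9.8) / 0.011211 = 0.012307/0.011211 ≈ 1.1.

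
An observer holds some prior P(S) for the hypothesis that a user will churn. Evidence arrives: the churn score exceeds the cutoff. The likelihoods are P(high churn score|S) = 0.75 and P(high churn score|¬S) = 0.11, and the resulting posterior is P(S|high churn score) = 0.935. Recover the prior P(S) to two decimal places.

P(S) = 0.68

Bayes' rule in odds form gives O(S|E) = O(S)·[P(E|S)/P(E|¬S)], hence O(S) = O(S|E)/LR.
Posterior odds = 0.935/(1−0.935) = 14.3846. LR = 0.75/0.11 = 6.8182.
Prior odds = 14.3846/6.8182 = 2.1097, so P(S) = 2.1097/(1+2.1097) ≈ 0.68.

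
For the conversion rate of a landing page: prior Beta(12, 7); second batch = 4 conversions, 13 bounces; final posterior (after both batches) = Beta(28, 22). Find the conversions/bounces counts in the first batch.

12 conversions and 2 bounces

Sequential conjugate updates are equivalent to a single update on the pooled data, so total successes = posterior α − prior α and total failures = posterior β − prior β.
Total across both batches: 28−12=16 conversions, 22−7=15 bounces.
Subtract the second batch: 16−4=12 conversions and 15−13=2 bounces.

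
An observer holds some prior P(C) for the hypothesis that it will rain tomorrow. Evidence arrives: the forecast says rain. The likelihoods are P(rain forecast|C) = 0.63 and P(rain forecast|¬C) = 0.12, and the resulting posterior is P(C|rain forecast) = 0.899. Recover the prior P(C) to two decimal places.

In odds form, posterior odds = prior odds × likelihood ratio, so prior odds = posterior odds ÷ LR.
Posterior odds = 0.899/(1−0.899) = 8.9010. LR = 0.63/0.12 = 5.2500.
Prior odds = 8.9010/5.2500 = 1.6954, so P(C) = 1.6954/(1+1.6954) ≈ 0.63.

P(C) = 0.63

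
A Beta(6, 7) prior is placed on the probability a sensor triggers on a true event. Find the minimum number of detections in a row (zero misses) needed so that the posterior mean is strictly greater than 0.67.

k = 9

After k detections and 0 misses the posterior is Beta(6+k, 7), with mean (6+k)/(6+7+k).
Set (6+k)/(13+k) > 0.67 and solve: k > (0.67·13 − 6)/(1 − 0.67) = 8.212.
The smallest integer exceeding 8.212 is 9, and checking k=9: (15)/(22) = 0.6818 > 0.67.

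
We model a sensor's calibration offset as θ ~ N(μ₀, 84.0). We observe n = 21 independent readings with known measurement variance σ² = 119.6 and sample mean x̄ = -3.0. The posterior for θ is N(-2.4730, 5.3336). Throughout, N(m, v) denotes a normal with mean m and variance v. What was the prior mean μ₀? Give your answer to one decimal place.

With known observation variance, the Normal–Normal posterior has precision τ_n = τ₀ + n/σ² and mean μ_n = (τ₀μ₀ + (n/σ²)x̄)/τ_n.
Here τ₀ = 1/84.0 = 0.011905 and τ_data = 21/119.6 = 0.175585, so τ_n = 0.187490.
Rearranging for μ₀: μ₀ = (μ_n·τ_n − τ_data·x̄)/τ₀ = (-2.4730·0.187490 − 0.175585·-3.0) / 0.011905 = 0.063092/0.011905 ≈ 5.3.

μ₀ = 5.3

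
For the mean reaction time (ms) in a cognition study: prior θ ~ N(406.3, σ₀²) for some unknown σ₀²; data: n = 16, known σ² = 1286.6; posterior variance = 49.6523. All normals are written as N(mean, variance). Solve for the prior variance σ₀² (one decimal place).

σ₀² = 129.8

For the Normal–Normal model with known σ², precisions add: τ_n = τ₀ + n/σ².
So 1/σ₀² = 1/49.6523 − 16/1286.6 = 0.020140 − 0.012436 = 0.007704.
Hence σ₀² = 1/0.007704 ≈ 129.8.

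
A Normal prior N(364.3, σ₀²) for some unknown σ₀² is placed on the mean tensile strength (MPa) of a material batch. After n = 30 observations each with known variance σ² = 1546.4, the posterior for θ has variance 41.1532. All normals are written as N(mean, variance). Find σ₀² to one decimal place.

σ₀² = 204.1

Posterior precision equals prior precision plus data precision: 1/σ_n² = 1/σ₀² + n/σ².
So 1/σ₀² = 1/41.1532 − 30/1546.4 = 0.024299 − 0.019400 = 0.004899.
Hence σ₀² = 1/0.004899 ≈ 204.1.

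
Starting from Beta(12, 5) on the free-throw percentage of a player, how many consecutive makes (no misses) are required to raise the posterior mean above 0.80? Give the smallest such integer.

k = 9

After k makes and 0 misses the posterior is Beta(12+k, 5), with mean (12+k)/(12+5+k).
Set (12+k)/(17+k) > 0.80 and solve: k > (0.80·17 − 12)/(1 − 0.80) = 8.000.
The smallest integer exceeding 8.000 is 9.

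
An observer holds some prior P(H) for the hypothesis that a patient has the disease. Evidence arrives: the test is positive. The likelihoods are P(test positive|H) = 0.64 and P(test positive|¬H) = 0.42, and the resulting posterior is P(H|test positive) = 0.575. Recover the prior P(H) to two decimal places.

Bayes' rule in odds form gives O(H|E) = O(H)·[P(E|H)/P(E|¬H)], hence O(H) = O(H|E)/LR.
Posterior odds = 0.575/(1−0.575) = 1.3529. LR = 0.64/0.42 = 1.5238.
Prior odds = 1.3529/1.5238 = 0.8878, so P(H) = 0.8878/(1+0.8878) ≈ 0.47.

P(H) = 0.47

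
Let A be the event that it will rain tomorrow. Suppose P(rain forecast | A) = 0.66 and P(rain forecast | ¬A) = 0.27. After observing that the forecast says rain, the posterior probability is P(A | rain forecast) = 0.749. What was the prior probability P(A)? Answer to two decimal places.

P(A) = 0.55

In odds form, posterior odds = prior odds × likelihood ratio, so prior odds = posterior odds ÷ LR.
Posterior odds = 0.749/(1−0.749) = 2.9841. LR = 0.66/0.27 = 2.4444.
Prior odds = 2.9841/2.4444 = 1.2208, so P(A) = 1.2208/(1+1.2208) ≈ 0.55.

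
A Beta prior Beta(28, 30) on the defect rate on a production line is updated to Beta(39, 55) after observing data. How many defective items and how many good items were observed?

11 defective items and 25 good items

Beta is conjugate to the binomial likelihood: posterior = Beta(α+s, β+f).
Match parameters: s=39−28=11, f=55−30=25.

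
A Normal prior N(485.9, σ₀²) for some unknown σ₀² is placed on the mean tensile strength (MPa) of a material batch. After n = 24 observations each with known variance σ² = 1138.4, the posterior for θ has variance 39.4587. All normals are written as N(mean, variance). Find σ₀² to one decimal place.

For the Normal–Normal model with known σ², precisions add: τ_n = τ₀ + n/σ².
So 1/σ₀² = 1/39.4587 − 24/1138.4 = 0.025343 − 0.021082 = 0.004261.
Hence σ₀² = 1/0.004261 ≈ 234.7.

σ₀² = 234.7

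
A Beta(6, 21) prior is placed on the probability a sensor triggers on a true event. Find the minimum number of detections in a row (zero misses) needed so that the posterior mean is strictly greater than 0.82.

k = 90

After k detections and 0 misses the posterior is Beta(6+k, 21), with mean (6+k)/(6+21+k).
Set (6+k)/(27+k) > 0.82 and solve: k > (0.82·27 − 6)/(1 − 0.82) = 89.667.
The smallest integer exceeding 89.667 is 90, and checking k=90: (96)/(117) = 0.8205 > 0.82.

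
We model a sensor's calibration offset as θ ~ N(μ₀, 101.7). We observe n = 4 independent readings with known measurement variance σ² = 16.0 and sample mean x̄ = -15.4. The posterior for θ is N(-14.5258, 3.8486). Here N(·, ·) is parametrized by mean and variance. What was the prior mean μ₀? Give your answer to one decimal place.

The posterior mean is a precision-weighted average: μ_n = (τ₀μ₀ + τ_data·x̄)/(τ₀+τ_data), with τ₀=1/σ₀² and τ_data=n/σ².
Here τ₀ = 1/101.7 = 0.009833 and τ_data = 4/16.0 = 0.250000, so τ_n = 0.259833.
Rearranging for μ₀: μ₀ = (μ_n·τ_n − τ_data·x̄)/τ₀ = (-14.5258·0.259833 − 0.250000·-15.4) / 0.009833 = 0.075718/0.009833 ≈ 7.7.

μ₀ = 7.7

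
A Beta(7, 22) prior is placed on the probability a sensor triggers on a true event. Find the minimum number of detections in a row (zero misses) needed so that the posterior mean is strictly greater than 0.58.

After k detections and 0 misses the posterior is Beta(7+k, 22), with mean (7+k)/(7+22+k).
Set (7+k)/(29+k) > 0.58 and solve: k > (0.58·29 − 7)/(1 − 0.58) = 23.381.
The smallest integer exceeding 23.381 is 24.

k = 24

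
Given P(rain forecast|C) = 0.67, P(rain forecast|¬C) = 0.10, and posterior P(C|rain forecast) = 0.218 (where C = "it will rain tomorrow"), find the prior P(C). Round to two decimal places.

Bayes' rule in odds form gives O(C|E) = O(C)·[P(E|C)/P(E|¬C)], hence O(C) = O(C|E)/LR.
Posterior odds = 0.218/(1−0.218) = 0.2788. LR = 0.67/0.10 = 6.7000.
Prior odds = 0.2788/6.7000 = 0.0416, so P(C) = 0.0416/(1+0.0416) ≈ 0.04.

P(C) = 0.04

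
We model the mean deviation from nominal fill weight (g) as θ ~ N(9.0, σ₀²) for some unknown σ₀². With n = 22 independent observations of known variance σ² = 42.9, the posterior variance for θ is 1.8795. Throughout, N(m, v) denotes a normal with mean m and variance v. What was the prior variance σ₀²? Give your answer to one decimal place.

σ₀² = 52.0

For the Normal–Normal model with known σ², precisions add: τ_n = τ₀ + n/σ².
So 1/σ₀² = 1/1.8795 − 22/42.9 = 0.532056 − 0.512821 = 0.019235.
Hence σ₀² = 1/0.019235 ≈ 52.0.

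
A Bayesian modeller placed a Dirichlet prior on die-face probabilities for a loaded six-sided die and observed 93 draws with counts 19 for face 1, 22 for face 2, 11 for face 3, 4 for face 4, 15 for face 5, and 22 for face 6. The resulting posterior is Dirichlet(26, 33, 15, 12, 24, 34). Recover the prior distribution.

Dirichlet(7, 11, 4, 8, 9, 12)

For a Dirichlet(α) prior with multinomial counts c, the posterior is Dirichlet(α + c) componentwise.
Subtract each count from the matching posterior parameter: 26−19=7, 33−22=11, 15−11=4, 12−4=8, 24−15=9, 34−22=12.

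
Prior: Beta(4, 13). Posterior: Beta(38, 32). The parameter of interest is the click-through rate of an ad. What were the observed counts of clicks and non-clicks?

34 clicks and 19 non-clicks

Under Beta–binomial conjugacy the posterior parameters are (a+s, b+f).
Match parameters: s=38−4=34, f=32−13=19.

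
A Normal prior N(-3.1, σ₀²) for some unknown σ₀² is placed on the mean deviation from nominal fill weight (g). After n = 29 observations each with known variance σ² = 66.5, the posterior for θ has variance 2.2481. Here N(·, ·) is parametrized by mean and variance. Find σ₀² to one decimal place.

For the Normal–Normal model with known σ², precisions add: τ_n = τ₀ + n/σ².
So 1/σ₀² = 1/2.2481 − 29/66.5 = 0.444820 − 0.436090 = 0.008730.
Hence σ₀² = 1/0.008730 ≈ 114.5.

σ₀² = 114.5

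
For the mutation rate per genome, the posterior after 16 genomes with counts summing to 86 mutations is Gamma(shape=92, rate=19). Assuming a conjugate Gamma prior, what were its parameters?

Gamma(shape=6, rate=3)

Gamma–Poisson conjugacy: posterior shape = α + Σxᵢ, posterior rate = β + n.
So α = 92 − 86 = 6 and β = 19 − 16 = 3.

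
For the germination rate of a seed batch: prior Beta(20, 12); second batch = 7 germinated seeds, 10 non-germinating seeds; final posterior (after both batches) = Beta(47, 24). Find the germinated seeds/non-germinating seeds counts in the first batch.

20 germinated seeds and 2 non-germinating seeds

Because Beta–binomial updating is additive in the counts, the combined data contributed (α_post−α_prior, β_post−β_prior) successes and failures.
Total across both batches: 47−20=27 germinated seeds, 24−12=12 non-germinating seeds.
Subtract the second batch: 27−7=20 germinated seeds and 12−10=2 non-germinating seeds.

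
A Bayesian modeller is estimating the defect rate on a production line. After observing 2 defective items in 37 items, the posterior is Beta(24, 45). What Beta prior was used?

Beta is conjugate to the binomial likelihood: posterior = Beta(α+s, β+f).
So α = 24 − 2 = 22 and β = 45 − 35 = 10.

Beta(22, 10)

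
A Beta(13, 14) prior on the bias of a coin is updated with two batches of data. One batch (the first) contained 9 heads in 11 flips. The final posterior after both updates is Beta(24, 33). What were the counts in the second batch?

Sequential conjugate updates are equivalent to a single update on the pooled data, so total successes = posterior α − prior α and total failures = posterior β − prior β.
Total across both batches: 24−13=11 heads, 33−14=19 tails.
Subtract the first batch: 11−9=2 heads and 19−2=17 tails.

2 heads and 17 tails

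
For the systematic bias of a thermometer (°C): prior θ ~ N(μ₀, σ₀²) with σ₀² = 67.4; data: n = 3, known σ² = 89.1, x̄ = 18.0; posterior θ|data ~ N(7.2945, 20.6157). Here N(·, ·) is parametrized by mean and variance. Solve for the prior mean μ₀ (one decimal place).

With known observation variance, the Normal–Normal posterior has precision τ_n = τ₀ + n/σ² and mean μ_n = (τ₀μ₀ + (n/σ²)x̄)/τ_n.
Here τ₀ = 1/67.4 = 0.014837 and τ_data = 3/89.1 = 0.033670, so τ_n = 0.048507.
Rearranging for μ₀: μ₀ = (μ_n·τ_n − τ_data·x̄)/τ₀ = (7.2945·0.048507 − 0.033670·18.0) / 0.014837 = -0.252226/0.014837 ≈ -17.0.

μ₀ = -17.0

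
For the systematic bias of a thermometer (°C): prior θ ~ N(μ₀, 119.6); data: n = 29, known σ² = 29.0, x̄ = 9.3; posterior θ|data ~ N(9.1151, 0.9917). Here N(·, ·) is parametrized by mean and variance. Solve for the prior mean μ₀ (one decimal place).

μ₀ = -13.0

The posterior mean is a precision-weighted average: μ_n = (τ₀μ₀ + τ_data·x̄)/(τ₀+τ_data), with τ₀=1/σ₀² and τ_data=n/σ².
Here τ₀ = 1/119.6 = 0.008361 and τ_data = 29/29.0 = 1.000000, so τ_n = 1.008361.
Rearranging for μ₀: μ₀ = (μ_n·τ_n − τ_data·x̄)/τ₀ = (9.1151·1.008361 − 1.000000·9.3) / 0.008361 = -0.108689/0.008361 ≈ -13.0.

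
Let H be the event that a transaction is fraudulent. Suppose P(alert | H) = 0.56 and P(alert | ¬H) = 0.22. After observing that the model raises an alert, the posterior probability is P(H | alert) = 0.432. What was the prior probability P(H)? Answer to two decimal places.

Bayes' rule in odds form gives O(H|E) = O(H)·[P(E|H)/P(E|¬H)], hence O(H) = O(H|E)/LR.
Posterior odds = 0.432/(1−0.432) = 0.7606. LR = 0.56/0.22 = 2.5455.
Prior odds = 0.7606/2.5455 = 0.2988, so P(H) = 0.2988/(1+0.2988) ≈ 0.23.

P(H) = 0.23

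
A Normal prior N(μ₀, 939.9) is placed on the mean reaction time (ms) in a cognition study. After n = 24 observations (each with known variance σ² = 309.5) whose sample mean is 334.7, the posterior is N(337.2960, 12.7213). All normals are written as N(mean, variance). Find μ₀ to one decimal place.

With known observation variance, the Normal–Normal posterior has precision τ_n = τ₀ + n/σ² and mean μ_n = (τ₀μ₀ + (n/σ²)x̄)/τ_n.
Here τ₀ = 1/939.9 = 0.001064 and τ_data = 24/309.5 = 0.077544, so τ_n = 0.078608.
Rearranging for μ₀: μ₀ = (μ_n·τ_n − τ_data·x̄)/τ₀ = (337.2960·0.078608 − 0.077544·334.7) / 0.001064 = 0.560187/0.001064 ≈ 526.5.

μ₀ = 526.5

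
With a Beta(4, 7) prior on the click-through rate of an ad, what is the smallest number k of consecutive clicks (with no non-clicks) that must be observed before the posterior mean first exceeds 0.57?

k = 6

After k clicks and 0 non-clicks the posterior is Beta(4+k, 7), with mean (4+k)/(4+7+k).
Set (4+k)/(11+k) > 0.57 and solve: k > (0.57·11 − 4)/(1 − 0.57) = 5.279.
The smallest integer exceeding 5.279 is 6.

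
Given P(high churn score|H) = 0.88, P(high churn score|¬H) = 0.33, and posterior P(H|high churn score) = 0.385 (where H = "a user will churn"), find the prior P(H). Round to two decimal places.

P(H) = 0.19

Bayes' rule in odds form gives O(H|E) = O(H)·[P(E|H)/P(E|¬H)], hence O(H) = O(H|E)/LR.
Posterior odds = 0.385/(1−0.385) = 0.6260. LR = 0.88/0.33 = 2.6667.
Prior odds = 0.6260/2.6667 = 0.2347, so P(H) = 0.2347/(1+0.2347) ≈ 0.19.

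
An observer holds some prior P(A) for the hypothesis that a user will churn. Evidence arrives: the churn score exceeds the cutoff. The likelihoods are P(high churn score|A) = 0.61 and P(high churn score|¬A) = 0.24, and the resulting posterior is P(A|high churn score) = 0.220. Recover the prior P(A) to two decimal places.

P(A) = 0.10

In odds form, posterior odds = prior odds × likelihood ratio, so prior odds = posterior odds ÷ LR.
Posterior odds = 0.220/(1−0.220) = 0.2821. LR = 0.61/0.24 = 2.5417.
Prior odds = 0.2821/2.5417 = 0.1110, so P(A) = 0.1110/(1+0.1110) ≈ 0.10.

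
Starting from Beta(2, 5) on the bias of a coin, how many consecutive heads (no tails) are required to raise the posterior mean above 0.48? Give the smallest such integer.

k = 3

After k heads and 0 tails the posterior is Beta(2+k, 5), with mean (2+k)/(2+5+k).
Set (2+k)/(7+k) > 0.48 and solve: k > (0.48·7 − 2)/(1 − 0.48) = 2.615.
The smallest integer exceeding 2.615 is 3.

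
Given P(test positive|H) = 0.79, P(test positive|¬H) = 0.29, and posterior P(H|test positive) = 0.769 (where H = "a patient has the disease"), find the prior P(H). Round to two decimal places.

P(H) = 0.55

Bayes' rule in odds form gives O(H|E) = O(H)·[P(E|H)/P(E|¬H)], hence O(H) = O(H|E)/LR.
Posterior odds = 0.769/(1−0.769) = 3.3290. LR = 0.79/0.29 = 2.7241.
Prior odds = 3.3290/2.7241 = 1.2221, so P(H) = 1.2221/(1+1.2221) ≈ 0.55.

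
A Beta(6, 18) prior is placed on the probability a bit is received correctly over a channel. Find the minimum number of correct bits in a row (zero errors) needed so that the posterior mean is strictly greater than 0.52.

After k correct bits and 0 errors the posterior is Beta(6+k, 18), with mean (6+k)/(6+18+k).
Set (6+k)/(24+k) > 0.52 and solve: k > (0.52·24 − 6)/(1 − 0.52) = 13.500.
The smallest integer exceeding 13.500 is 14.

k = 14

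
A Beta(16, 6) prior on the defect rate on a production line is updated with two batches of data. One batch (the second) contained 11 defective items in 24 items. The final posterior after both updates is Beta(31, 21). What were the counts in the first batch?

Because Beta–binomial updating is additive in the counts, the combined data contributed (α_post−α_prior, β_post−β_prior) successes and failures.
Total across both batches: 31−16=15 defective items, 21−6=15 good items.
Subtract the second batch: 15−11=4 defective items and 15−13=2 good items.

4 defective items and 2 good items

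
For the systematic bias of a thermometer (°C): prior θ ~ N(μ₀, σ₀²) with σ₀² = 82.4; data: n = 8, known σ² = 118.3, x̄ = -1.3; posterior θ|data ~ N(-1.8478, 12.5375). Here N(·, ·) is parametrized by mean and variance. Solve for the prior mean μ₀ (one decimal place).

The posterior mean is a precision-weighted average: μ_n = (τ₀μ₀ + τ_data·x̄)/(τ₀+τ_data), with τ₀=1/σ₀² and τ_data=n/σ².
Here τ₀ = 1/82.4 = 0.012136 and τ_data = 8/118.3 = 0.067625, so τ_n = 0.079761.
Rearranging for μ₀: μ₀ = (μ_n·τ_n − τ_data·x̄)/τ₀ = (-1.8478·0.079761 − 0.067625·-1.3) / 0.012136 = -0.059470/0.012136 ≈ -4.9.

μ₀ = -4.9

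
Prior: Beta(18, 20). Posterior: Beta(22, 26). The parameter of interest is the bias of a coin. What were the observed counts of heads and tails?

A Beta(α, β) prior with s successes and f failures in binomial data gives a Beta(α+s, β+f) posterior.
Match parameters: s=22−18=4, f=26−20=6.

4 heads and 6 tails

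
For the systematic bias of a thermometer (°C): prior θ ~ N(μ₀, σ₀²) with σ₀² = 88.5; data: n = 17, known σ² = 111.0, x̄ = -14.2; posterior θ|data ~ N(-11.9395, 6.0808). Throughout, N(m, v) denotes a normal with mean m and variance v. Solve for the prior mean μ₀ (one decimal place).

The posterior mean is a precision-weighted average: μ_n = (τ₀μ₀ + τ_data·x̄)/(τ₀+τ_data), with τ₀=1/σ₀² and τ_data=n/σ².
Here τ₀ = 1/88.5 = 0.011299 and τ_data = 17/111.0 = 0.153153, so τ_n = 0.164452.
Rearranging for μ₀: μ₀ = (μ_n·τ_n − τ_data·x̄)/τ₀ = (-11.9395·0.164452 − 0.153153·-14.2) / 0.011299 = 0.211298/0.011299 ≈ 18.7.

μ₀ = 18.7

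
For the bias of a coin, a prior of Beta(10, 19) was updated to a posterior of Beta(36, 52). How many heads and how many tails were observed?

26 heads and 33 tails

Beta is conjugate to the binomial likelihood: posterior = Beta(α+s, β+f).
So s = 36 − 10 = 26 and f = 52 − 19 = 33.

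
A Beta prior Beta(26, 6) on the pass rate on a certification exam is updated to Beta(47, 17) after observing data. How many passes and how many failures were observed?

21 passes and 11 failures

Beta is conjugate to the binomial likelihood: posterior = Beta(α+s, β+f).
Match parameters: s=47−26=21, f=17−6=11.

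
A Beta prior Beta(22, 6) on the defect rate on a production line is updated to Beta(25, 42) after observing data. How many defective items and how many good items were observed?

3 defective items and 36 good items

Beta is conjugate to the binomial likelihood: posterior = Beta(α+s, β+f).
Match parameters: s=25−22=3, f=42−6=36.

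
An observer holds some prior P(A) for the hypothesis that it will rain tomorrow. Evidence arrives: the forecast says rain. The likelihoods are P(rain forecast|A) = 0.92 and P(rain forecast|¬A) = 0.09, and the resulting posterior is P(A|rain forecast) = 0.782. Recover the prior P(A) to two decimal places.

In odds form, posterior odds = prior odds × likelihood ratio, so prior odds = posterior odds ÷ LR.
Posterior odds = 0.782/(1−0.782) = 3.5872. LR = 0.92/0.09 = 10.2222.
Prior odds = 3.5872/10.2222 = 0.3509, so P(A) = 0.3509/(1+0.3509) ≈ 0.26.

P(A) = 0.26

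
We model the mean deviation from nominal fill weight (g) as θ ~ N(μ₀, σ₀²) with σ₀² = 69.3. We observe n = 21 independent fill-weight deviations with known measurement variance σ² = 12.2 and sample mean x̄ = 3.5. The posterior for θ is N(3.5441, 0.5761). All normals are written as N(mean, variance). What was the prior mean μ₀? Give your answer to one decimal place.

The posterior mean is a precision-weighted average: μ_n = (τ₀μ₀ + τ_data·x̄)/(τ₀+τ_data), with τ₀=1/σ₀² and τ_data=n/σ².
Here τ₀ = 1/69.3 = 0.014430 and τ_data = 21/12.2 = 1.721311, so τ_n = 1.735741.
Rearranging for μ₀: μ₀ = (μ_n·τ_n − τ_data·x̄)/τ₀ = (3.5441·1.735741 − 1.721311·3.5) / 0.014430 = 0.127051/0.014430 ≈ 8.8.

μ₀ = 8.8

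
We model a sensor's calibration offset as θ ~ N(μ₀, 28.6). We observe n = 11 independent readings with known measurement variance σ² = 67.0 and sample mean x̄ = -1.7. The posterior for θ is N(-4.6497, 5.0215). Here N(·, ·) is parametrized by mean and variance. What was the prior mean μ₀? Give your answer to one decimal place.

The posterior mean is a precision-weighted average: μ_n = (τ₀μ₀ + τ_data·x̄)/(τ₀+τ_data), with τ₀=1/σ₀² and τ_data=n/σ².
Here τ₀ = 1/28.6 = 0.034965 and τ_data = 11/67.0 = 0.164179, so τ_n = 0.199144.
Rearranging for μ₀: μ₀ = (μ_n·τ_n − τ_data·x̄)/τ₀ = (-4.6497·0.199144 − 0.164179·-1.7) / 0.034965 = -0.646856/0.034965 ≈ -18.5.

μ₀ = -18.5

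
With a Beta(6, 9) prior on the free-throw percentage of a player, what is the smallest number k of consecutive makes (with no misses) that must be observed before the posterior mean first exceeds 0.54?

After k makes and 0 misses the posterior is Beta(6+k, 9), with mean (6+k)/(6+9+k).
Set (6+k)/(15+k) > 0.54 and solve: k > (0.54·15 − 6)/(1 − 0.54) = 4.565.
The smallest integer exceeding 4.565 is 5.

k = 5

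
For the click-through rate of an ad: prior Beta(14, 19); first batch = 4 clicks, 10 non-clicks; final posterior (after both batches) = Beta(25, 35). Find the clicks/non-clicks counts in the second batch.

7 clicks and 6 non-clicks

Sequential conjugate updates are equivalent to a single update on the pooled data, so total successes = posterior α − prior α and total failures = posterior β − prior β.
Total across both batches: 25−14=11 clicks, 35−19=16 non-clicks.
Subtract the first batch: 11−4=7 clicks and 16−10=6 non-clicks.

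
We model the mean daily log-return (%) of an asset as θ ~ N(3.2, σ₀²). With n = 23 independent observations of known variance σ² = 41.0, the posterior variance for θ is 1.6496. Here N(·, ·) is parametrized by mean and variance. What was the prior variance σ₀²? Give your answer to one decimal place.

For the Normal–Normal model with known σ², precisions add: τ_n = τ₀ + n/σ².
So 1/σ₀² = 1/1.6496 − 23/41.0 = 0.606208 − 0.560976 = 0.045232.
Hence σ₀² = 1/0.045232 ≈ 22.1.

σ₀² = 22.1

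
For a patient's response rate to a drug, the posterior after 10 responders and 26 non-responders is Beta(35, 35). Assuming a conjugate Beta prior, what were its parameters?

Beta(25, 9)

Beta is conjugate to the binomial likelihood: posterior = Beta(α+s, β+f).
So α = 35 − 10 = 25 and β = 35 − 26 = 9.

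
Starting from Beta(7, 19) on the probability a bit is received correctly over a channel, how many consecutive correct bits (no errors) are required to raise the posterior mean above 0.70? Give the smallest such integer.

After k correct bits and 0 errors the posterior is Beta(7+k, 19), with mean (7+k)/(7+19+k).
Set (7+k)/(26+k) > 0.70 and solve: k > (0.70·26 − 7)/(1 − 0.70) = 37.333.
The smallest integer exceeding 37.333 is 38.

k = 38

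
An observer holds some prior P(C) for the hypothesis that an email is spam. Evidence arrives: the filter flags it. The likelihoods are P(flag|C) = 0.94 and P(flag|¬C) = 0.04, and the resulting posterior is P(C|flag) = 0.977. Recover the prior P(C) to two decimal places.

Bayes' rule in odds form gives O(C|E) = O(C)·[P(E|C)/P(E|¬C)], hence O(C) = O(C|E)/LR.
Posterior odds = 0.977/(1−0.977) = 42.4783. LR = 0.94/0.04 = 23.5000.
Prior odds = 42.4783/23.5000 = 1.8076, so P(C) = 1.8076/(1+1.8076) ≈ 0.64.

P(C) = 0.64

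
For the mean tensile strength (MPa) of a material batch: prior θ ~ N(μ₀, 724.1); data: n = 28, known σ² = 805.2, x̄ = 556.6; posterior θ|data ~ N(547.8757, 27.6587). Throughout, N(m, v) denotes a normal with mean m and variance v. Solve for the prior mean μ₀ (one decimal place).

The posterior mean is a precision-weighted average: μ_n = (τ₀μ₀ + τ_data·x̄)/(τ₀+τ_data), with τ₀=1/σ₀² and τ_data=n/σ².
Here τ₀ = 1/724.1 = 0.001381 and τ_data = 28/805.2 = 0.034774, so τ_n = 0.036155.
Rearranging for μ₀: μ₀ = (μ_n·τ_n − τ_data·x̄)/τ₀ = (547.8757·0.036155 − 0.034774·556.6) / 0.001381 = 0.453238/0.001381 ≈ 328.2.

μ₀ = 328.2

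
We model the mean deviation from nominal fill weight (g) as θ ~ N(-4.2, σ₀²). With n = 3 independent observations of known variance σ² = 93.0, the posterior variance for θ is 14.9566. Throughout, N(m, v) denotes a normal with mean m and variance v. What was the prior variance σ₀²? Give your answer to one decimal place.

σ₀² = 28.9

For the Normal–Normal model with known σ², precisions add: τ_n = τ₀ + n/σ².
So 1/σ₀² = 1/14.9566 − 3/93.0 = 0.066860 − 0.032258 = 0.034602.
Hence σ₀² = 1/0.034602 ≈ 28.9.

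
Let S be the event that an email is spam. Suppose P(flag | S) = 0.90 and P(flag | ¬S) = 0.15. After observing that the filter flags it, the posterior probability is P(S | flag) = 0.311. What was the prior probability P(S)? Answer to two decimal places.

Bayes' rule in odds form gives O(S|E) = O(S)·[P(E|S)/P(E|¬S)], hence O(S) = O(S|E)/LR.
Posterior odds = 0.311/(1−0.311) = 0.4514. LR = 0.90/0.15 = 6.0000.
Prior odds = 0.4514/6.0000 = 0.0752, so P(S) = 0.0752/(1+0.0752) ≈ 0.07.

P(S) = 0.07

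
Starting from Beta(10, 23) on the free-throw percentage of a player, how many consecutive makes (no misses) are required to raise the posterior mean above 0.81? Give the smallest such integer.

k = 89

After k makes and 0 misses the posterior is Beta(10+k, 23), with mean (10+k)/(10+23+k).
Set (10+k)/(33+k) > 0.81 and solve: k > (0.81·33 − 10)/(1 − 0.81) = 88.053.
The smallest integer exceeding 88.053 is 89, and checking k=89: (99)/(122) = 0.8115 > 0.81.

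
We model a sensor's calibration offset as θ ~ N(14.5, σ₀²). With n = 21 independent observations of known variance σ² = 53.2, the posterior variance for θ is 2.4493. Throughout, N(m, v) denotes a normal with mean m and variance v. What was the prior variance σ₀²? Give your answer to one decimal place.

For the Normal–Normal model with known σ², precisions add: τ_n = τ₀ + n/σ².
So 1/σ₀² = 1/2.4493 − 21/53.2 = 0.408280 − 0.394737 = 0.013543.
Hence σ₀² = 1/0.013543 ≈ 73.8.

σ₀² = 73.8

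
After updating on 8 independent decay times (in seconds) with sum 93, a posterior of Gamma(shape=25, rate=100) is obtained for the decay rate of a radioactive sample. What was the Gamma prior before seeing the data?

Gamma(shape=17, rate=7)

Gamma–exponential conjugacy: posterior shape = α + n, posterior rate = β + Σtᵢ.
So α = 25 − 8 = 17 and β = 100 − 93 = 7.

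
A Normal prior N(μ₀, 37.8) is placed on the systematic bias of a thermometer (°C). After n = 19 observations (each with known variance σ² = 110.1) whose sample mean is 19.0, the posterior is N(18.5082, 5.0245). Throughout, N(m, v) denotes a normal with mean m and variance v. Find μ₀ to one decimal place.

μ₀ = 15.3

With known observation variance, the Normal–Normal posterior has precision τ_n = τ₀ + n/σ² and mean μ_n = (τ₀μ₀ + (n/σ²)x̄)/τ_n.
Here τ₀ = 1/37.8 = 0.026455 and τ_data = 19/110.1 = 0.172570, so τ_n = 0.199025.
Rearranging for μ₀: μ₀ = (μ_n·τ_n − τ_data·x̄)/τ₀ = (18.5082·0.199025 − 0.172570·19.0) / 0.026455 = 0.404765/0.026455 ≈ 15.3.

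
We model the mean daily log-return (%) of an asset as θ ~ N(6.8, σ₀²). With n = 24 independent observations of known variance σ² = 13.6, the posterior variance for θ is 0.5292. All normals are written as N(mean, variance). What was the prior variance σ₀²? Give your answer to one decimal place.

σ₀² = 8.0

For the Normal–Normal model with known σ², precisions add: τ_n = τ₀ + n/σ².
So 1/σ₀² = 1/0.5292 − 24/13.6 = 1.889645 − 1.764706 = 0.124939.
Hence σ₀² = 1/0.124939 ≈ 8.0.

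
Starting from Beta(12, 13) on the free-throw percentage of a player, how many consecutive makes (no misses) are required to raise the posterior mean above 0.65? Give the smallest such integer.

After k makes and 0 misses the posterior is Beta(12+k, 13), with mean (12+k)/(12+13+k).
Set (12+k)/(25+k) > 0.65 and solve: k > (0.65·25 − 12)/(1 − 0.65) = 12.143.
The smallest integer exceeding 12.143 is 13, and checking k=13: (25)/(38) = 0.6579 > 0.65.

k = 13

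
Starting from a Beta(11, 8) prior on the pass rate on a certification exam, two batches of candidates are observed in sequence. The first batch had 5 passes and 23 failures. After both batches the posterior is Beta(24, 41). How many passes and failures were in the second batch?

Because Beta–binomial updating is additive in the counts, the combined data contributed (α_post−α_prior, β_post−β_prior) successes and failures.
Total across both batches: 24−11=13 passes, 41−8=33 failures.
Subtract the first batch: 13−5=8 passes and 33−23=10 failures.

8 passes and 10 failures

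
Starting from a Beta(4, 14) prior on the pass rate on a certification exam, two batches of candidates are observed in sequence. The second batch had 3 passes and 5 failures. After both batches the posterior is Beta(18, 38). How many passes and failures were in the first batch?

11 passes and 19 failures

Because Beta–binomial updating is additive in the counts, the combined data contributed (α_post−α_prior, β_post−β_prior) successes and failures.
Total across both batches: 18−4=14 passes, 38−14=24 failures.
Subtract the second batch: 14−3=11 passes and 24−5=19 failures.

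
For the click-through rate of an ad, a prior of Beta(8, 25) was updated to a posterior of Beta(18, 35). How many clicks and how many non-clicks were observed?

10 clicks and 10 non-clicks

A Beta(a, b) prior with s successes and f failures in binomial data gives a Beta(a+s, b+f) posterior.
Match parameters: s=18−8=10, f=35−25=10.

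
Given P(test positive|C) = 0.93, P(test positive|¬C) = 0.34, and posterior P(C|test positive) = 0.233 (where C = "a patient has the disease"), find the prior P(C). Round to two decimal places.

In odds form, posterior odds = prior odds × likelihood ratio, so prior odds = posterior odds ÷ LR.
Posterior odds = 0.233/(1−0.233) = 0.3038. LR = 0.93/0.34 = 2.7353.
Prior odds = 0.3038/2.7353 = 0.1111, so P(C) = 0.1111/(1+0.1111) ≈ 0.10.

P(C) = 0.10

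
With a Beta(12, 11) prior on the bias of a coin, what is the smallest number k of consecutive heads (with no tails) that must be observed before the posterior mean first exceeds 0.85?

After k heads and 0 tails the posterior is Beta(12+k, 11), with mean (12+k)/(12+11+k).
Set (12+k)/(23+k) > 0.85 and solve: k > (0.85·23 − 12)/(1 − 0.85) = 50.333.
The smallest integer exceeding 50.333 is 51.

k = 51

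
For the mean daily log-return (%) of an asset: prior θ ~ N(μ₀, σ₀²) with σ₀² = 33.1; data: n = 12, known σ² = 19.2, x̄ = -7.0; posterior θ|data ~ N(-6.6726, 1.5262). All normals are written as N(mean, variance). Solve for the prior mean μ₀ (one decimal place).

μ₀ = 0.1

With known observation variance, the Normal–Normal posterior has precision τ_n = τ₀ + n/σ² and mean μ_n = (τ₀μ₀ + (n/σ²)x̄)/τ_n.
Here τ₀ = 1/33.1 = 0.030211 and τ_data = 12/19.2 = 0.625000, so τ_n = 0.655211.
Rearranging for μ₀: μ₀ = (μ_n·τ_n − τ_data·x̄)/τ₀ = (-6.6726·0.655211 − 0.625000·-7.0) / 0.030211 = 0.003039/0.030211 ≈ 0.1.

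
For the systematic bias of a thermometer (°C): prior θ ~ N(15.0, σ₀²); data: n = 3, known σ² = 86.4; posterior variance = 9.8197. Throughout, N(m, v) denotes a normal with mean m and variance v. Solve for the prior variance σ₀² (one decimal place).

σ₀² = 14.9

For the Normal–Normal model with known σ², precisions add: τ_n = τ₀ + n/σ².
So 1/σ₀² = 1/9.8197 − 3/86.4 = 0.101836 − 0.034722 = 0.067114.
Hence σ₀² = 1/0.067114 ≈ 14.9.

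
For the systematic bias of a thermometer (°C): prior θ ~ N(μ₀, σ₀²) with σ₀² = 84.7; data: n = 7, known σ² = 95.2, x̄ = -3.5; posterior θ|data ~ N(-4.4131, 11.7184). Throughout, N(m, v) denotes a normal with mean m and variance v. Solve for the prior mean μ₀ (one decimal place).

μ₀ = -10.1

With known observation variance, the Normal–Normal posterior has precision τ_n = τ₀ + n/σ² and mean μ_n = (τ₀μ₀ + (n/σ²)x̄)/τ_n.
Here τ₀ = 1/84.7 = 0.011806 and τ_data = 7/95.2 = 0.073529, so τ_n = 0.085335.
Rearranging for μ₀: μ₀ = (μ_n·τ_n − τ_data·x̄)/τ₀ = (-4.4131·0.085335 − 0.073529·-3.5) / 0.011806 = -0.119240/0.011806 ≈ -10.1.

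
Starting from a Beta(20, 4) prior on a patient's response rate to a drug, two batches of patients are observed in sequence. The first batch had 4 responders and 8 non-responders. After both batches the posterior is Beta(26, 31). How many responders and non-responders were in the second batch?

2 responders and 19 non-responders

Because Beta–binomial updating is additive in the counts, the combined data contributed (α_post−α_prior, β_post−β_prior) successes and failures.
Total across both batches: 26−20=6 responders, 31−4=27 non-responders.
Subtract the first batch: 6−4=2 responders and 27−8=19 non-responders.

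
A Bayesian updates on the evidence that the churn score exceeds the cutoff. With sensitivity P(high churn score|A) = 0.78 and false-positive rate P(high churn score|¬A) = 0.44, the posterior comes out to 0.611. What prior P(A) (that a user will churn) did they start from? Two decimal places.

P(A) = 0.47

In odds form, posterior odds = prior odds × likelihood ratio, so prior odds = posterior odds ÷ LR.
Posterior odds = 0.611/(1−0.611) = 1.5707. LR = 0.78/0.44 = 1.7727.
Prior odds = 1.5707/1.7727 = 0.8860, so P(A) = 0.8860/(1+0.8860) ≈ 0.47.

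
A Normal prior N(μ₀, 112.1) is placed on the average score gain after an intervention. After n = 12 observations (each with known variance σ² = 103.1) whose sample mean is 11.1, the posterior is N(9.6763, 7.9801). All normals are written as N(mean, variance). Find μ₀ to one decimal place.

The posterior mean is a precision-weighted average: μ_n = (τ₀μ₀ + τ_data·x̄)/(τ₀+τ_data), with τ₀=1/σ₀² and τ_data=n/σ².
Here τ₀ = 1/112.1 = 0.008921 and τ_data = 12/103.1 = 0.116392, so τ_n = 0.125313.
Rearranging for μ₀: μ₀ = (μ_n·τ_n − τ_data·x̄)/τ₀ = (9.6763·0.125313 − 0.116392·11.1) / 0.008921 = -0.079385/0.008921 ≈ -8.9.

μ₀ = -8.9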